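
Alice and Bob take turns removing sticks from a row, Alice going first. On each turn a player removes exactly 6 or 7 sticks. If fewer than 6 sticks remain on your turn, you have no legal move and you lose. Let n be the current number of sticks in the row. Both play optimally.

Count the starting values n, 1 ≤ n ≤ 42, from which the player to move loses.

21

Use the standard recursion: the mover loses at a terminal position; elsewhere, the mover wins exactly when some move hands the opponent an L position.
n=0: no move → L
n=1: no move → L
n=2: no move → L
n=3: no move → L
n=4: no move → L
n=5: no move → L
n=6: can move to 0, which is L ⇒ W
n=7: can move to 1, which is L ⇒ W
n=8: can move to 2, which is L ⇒ W
n=9: can move to 3, which is L ⇒ W
n=10: can move to 4, which is L ⇒ W
n=11: can move to 5, which is L ⇒ W
n=12: can move to 5, which is L ⇒ W
n=13: moves to 7(W), 6(W); every one is W ⇒ L
n=14: moves to 8(W), 7(W); every one is W ⇒ L
n=15: moves to 9(W), 8(W); every one is W ⇒ L
n=16: moves to 10(W), 9(W); every one is W ⇒ L
n=17: moves to 11(W), 10(W); every one is W ⇒ L
n=18: moves to 12(W), 11(W); every one is W ⇒ L
n=19: can move to 13, which is L ⇒ W
n=20: can move to 14, which is L ⇒ W
n=21: can move to 15, which is L ⇒ W
n=22: can move to 16, which is L ⇒ W
n=23: can move to 17, which is L ⇒ W
n=24: can move to 18, which is L ⇒ W
n=25: can move to 18, which is L ⇒ W
n=26: moves to 20(W), 19(W); every one is W ⇒ L
n=27: moves to 21(W), 20(W); every one is W ⇒ L
n=28: moves to 22(W), 21(W); every one is W ⇒ L
n=29: moves to 23(W), 22(W); every one is W ⇒ L
n=30: moves to 24(W), 23(W); every one is W ⇒ L
n=31: moves to 25(W), 24(W); every one is W ⇒ L
n=32: can move to 26, which is L ⇒ W
n=33: can move to 27, which is L ⇒ W
n=34: can move to 28, which is L ⇒ W
n=35: can move to 29, which is L ⇒ W
n=36: can move to 30, which is L ⇒ W
n=37: can move to 31, which is L ⇒ W
n=38: can move to 31, which is L ⇒ W
n=39: moves to 33(W), 32(W); every one is W ⇒ L
n=40: moves to 34(W), 33(W); every one is W ⇒ L
n=41: moves to 35(W), 34(W); every one is W ⇒ L
n=42: moves to 36(W), 35(W); every one is W ⇒ L
L entries with 1 ≤ n ≤ 42 (n=0 is outside the asked range and is not counted): n = 1, 2, 3, 4, 5, 13, 14, 15, 16, 17, 18, 26, 27, 28, 29, 30, 31, 39, 40, 41, 42; that makes 21.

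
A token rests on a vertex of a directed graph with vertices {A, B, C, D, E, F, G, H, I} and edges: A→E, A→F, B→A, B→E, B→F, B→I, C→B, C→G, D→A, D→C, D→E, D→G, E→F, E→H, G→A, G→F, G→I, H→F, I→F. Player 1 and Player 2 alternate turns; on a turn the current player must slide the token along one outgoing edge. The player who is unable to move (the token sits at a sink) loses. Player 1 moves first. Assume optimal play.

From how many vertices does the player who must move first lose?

Work bottom-up. With no move the player to move loses. Otherwise the position is W if at least one move leads to an L position for the opponent, and L if every move leads to a W.
Every edge goes from a vertex to one that appears earlier in the order F, H, E, A, I, B, G, C, D, so processing vertices in that order labels each vertex after all of its successors.
F: no outgoing edge → L
H: W (go to F, an L position)
E: W (go to F, an L position)
A: W (go to F, an L position)
I: W (go to F, an L position)
B: W (go to F, an L position)
G: W (go to F, an L position)
C: L (options G(W), B(W) are all W)
D: W (go to C, an L position)
The L vertices are C, F; that is 2 in all.

2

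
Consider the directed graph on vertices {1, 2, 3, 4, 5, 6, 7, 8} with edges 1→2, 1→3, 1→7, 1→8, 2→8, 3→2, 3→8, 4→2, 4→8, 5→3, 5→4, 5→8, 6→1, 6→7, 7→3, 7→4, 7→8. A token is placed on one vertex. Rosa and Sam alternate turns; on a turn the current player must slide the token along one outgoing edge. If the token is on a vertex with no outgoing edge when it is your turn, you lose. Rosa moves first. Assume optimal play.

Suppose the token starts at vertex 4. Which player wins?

Rosa wins.

Compute win/loss labels from the base case upward. A position with no move is L. Any other position is W if it can reach an L in one move, else L.
Every edge goes from a vertex to one that appears earlier in the order 8, 2, 4, 3, 5, 7, 1, 6, so processing vertices in that order labels each vertex after all of its successors.
8: no outgoing edge → L
2: W (go to 8, an L position)
4: W (go to 8, an L position)
3: W (go to 8, an L position)
5: W (go to 8, an L position)
7: W (go to 8, an L position)
1: W (go to 8, an L position)
6: L (options 1(W), 7(W) are all W)
The starting position 4 is W: Rosa should move to 8, handing over an L position.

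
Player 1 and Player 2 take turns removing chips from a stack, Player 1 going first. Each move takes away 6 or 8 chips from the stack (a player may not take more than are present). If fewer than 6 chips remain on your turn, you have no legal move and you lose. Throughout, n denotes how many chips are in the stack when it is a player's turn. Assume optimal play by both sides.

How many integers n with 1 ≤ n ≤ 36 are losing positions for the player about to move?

Use the standard recursion: the mover loses at a terminal position; elsewhere, the mover wins exactly when some move hands the opponent an L position.
n=0: no move → L
n=1: no move → L
n=2: no move → L
n=3: no move → L
n=4: no move → L
n=5: no move → L
n=6: W (go to 0, an L position)
n=7: W (go to 1, an L position)
n=8: W (go to 2, an L position)
n=9: W (go to 3, an L position)
n=10: W (go to 4, an L position)
n=11: W (go to 5, an L position)
n=12: W (go to 4, an L position)
n=13: W (go to 5, an L position)
n=14: L (options 8(W), 6(W) are all W)
n=15: L (options 9(W), 7(W) are all W)
n=16: L (options 10(W), 8(W) are all W)
n=17: L (options 11(W), 9(W) are all W)
n=18: L (options 12(W), 10(W) are all W)
n=19: L (options 13(W), 11(W) are all W)
n=20: W (go to 14, an L position)
n=21: W (go to 15, an L position)
n=22: W (go to 16, an L position)
n=23: W (go to 17, an L position)
n=24: W (go to 18, an L position)
n=25: W (go to 19, an L position)
n=26: W (go to 18, an L position)
n=27: W (go to 19, an L position)
n=28: L (options 22(W), 20(W) are all W)
n=29: L (options 23(W), 21(W) are all W)
n=30: L (options 24(W), 22(W) are all W)
n=31: L (options 25(W), 23(W) are all W)
n=32: L (options 26(W), 24(W) are all W)
n=33: L (options 27(W), 25(W) are all W)
n=34: W (go to 28, an L position)
n=35: W (go to 29, an L position)
n=36: W (go to 30, an L position)
L entries with 1 ≤ n ≤ 36 (n=0 is outside the asked range and is not counted): n = 1, 2, 3, 4, 5, 14, 15, 16, 17, 18, 19, 28, 29, 30, 31, 32, 33; that makes 17.

17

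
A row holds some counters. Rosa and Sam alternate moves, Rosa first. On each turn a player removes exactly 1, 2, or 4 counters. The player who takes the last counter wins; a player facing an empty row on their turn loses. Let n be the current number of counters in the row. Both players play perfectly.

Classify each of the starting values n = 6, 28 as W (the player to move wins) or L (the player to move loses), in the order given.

6: L, 28: W

Use the standard recursion: the mover loses at a terminal position; elsewhere, the mover wins exactly when some move hands the opponent an L position.
n=0: no move → L
n=1: →0(L), so W
n=2: →0(L), so W
n=3: →2(W), 1(W) — all W, so L
n=4: →3(L), so W
n=5: →3(L), so W
n=6: →5(W), 4(W), 2(W) — all W, so L
n=7: →6(L), so W
n=8: →6(L), so W
n=9: →8(W), 7(W), 5(W) — all W, so L
n=10: →9(L), so W
n=11: →9(L), so W
n=12: →11(W), 10(W), 8(W) — all W, so L
n=13: →12(L), so W
n=14: →12(L), so W
n=15: →14(W), 13(W), 11(W) — all W, so L
n=16: →15(L), so W
n=17: →15(L), so W
n=18: →17(W), 16(W), 14(W) — all W, so L
n=19: →18(L), so W
n=20: →18(L), so W
n=21: →20(W), 19(W), 17(W) — all W, so L
n=22: →21(L), so W
n=23: →21(L), so W
n=24: →23(W), 22(W), 20(W) — all W, so L
n=25: →24(L), so W
n=26: →24(L), so W
n=27: →26(W), 25(W), 23(W) — all W, so L
n=28: →27(L), so W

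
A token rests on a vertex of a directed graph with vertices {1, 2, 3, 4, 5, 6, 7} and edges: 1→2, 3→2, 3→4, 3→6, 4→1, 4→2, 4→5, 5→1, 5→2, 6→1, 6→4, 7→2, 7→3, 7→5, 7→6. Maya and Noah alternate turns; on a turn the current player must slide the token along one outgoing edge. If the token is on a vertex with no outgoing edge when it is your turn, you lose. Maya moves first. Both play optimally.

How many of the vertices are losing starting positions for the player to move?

2

Build the W/L table. Terminal = L. A non-terminal position is W if it has a move to some L; otherwise it is L.
Every edge goes from a vertex to one that appears earlier in the order 2, 1, 5, 4, 6, 3, 7, so processing vertices in that order labels each vertex after all of its successors.
2: no outgoing edge → L
1: can move to 2, which is L ⇒ W
5: can move to 2, which is L ⇒ W
4: can move to 2, which is L ⇒ W
6: moves to 4(W), 1(W); every one is W ⇒ L
3: can move to 6, which is L ⇒ W
7: can move to 6, which is L ⇒ W
The L vertices are 2, 6; that is 2 in all.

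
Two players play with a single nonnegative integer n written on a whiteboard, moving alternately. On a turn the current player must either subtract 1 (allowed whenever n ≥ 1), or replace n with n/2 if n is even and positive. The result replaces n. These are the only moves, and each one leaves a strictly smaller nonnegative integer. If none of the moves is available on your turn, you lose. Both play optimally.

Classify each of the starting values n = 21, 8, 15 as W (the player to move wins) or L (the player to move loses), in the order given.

Compute win/loss labels from the base case upward. A position with no move is L. Any other position is W if it can reach an L in one move, else L.
n=0: no move → L
n=1: →0(L), so W
n=2: →1(W) only, which is W, so L
n=3: →2(L), so W
n=4: →2(L), so W
n=5: →4(W) only, which is W, so L
n=6: →5(L), so W
n=7: →6(W) only, which is W, so L
n=8: →7(L), so W
n=9: →8(W) only, which is W, so L
n=10: →5(L), so W
n=11: →10(W) only, which is W, so L
n=12: →11(L), so W
n=13: →12(W) only, which is W, so L
n=14: →7(L), so W
n=15: →14(W) only, which is W, so L
n=16: →15(L), so W
n=17: →16(W) only, which is W, so L
n=18: →9(L), so W
n=19: →18(W) only, which is W, so L
n=20: →19(L), so W
n=21: →20(W) only, which is W, so L

21: L, 8: W, 15: L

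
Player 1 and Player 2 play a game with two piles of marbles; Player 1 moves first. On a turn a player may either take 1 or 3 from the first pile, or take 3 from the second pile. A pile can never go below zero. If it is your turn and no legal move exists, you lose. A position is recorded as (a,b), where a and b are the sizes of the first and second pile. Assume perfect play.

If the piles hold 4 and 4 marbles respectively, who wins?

Player 1 wins.

Label each position W (a win for the player to move) or L (a loss). A position with no legal move is L; any other position is W exactly when some move reaches an L, and L when every move reaches a W.
No move ever increases a pile, so every position that can arise here has a ≤ 4 and b ≤ 4; it is enough to label the cells with 0 ≤ a ≤ 4 and 0 ≤ b ≤ 4.
Every move lowers a or b (never raises either), so fill the grid row by row in increasing a, and left to right within a row: each cell's successors are then already labelled.
      b=0  b=1  b=2  b=3  b=4
a=0:    L    L    L    W    W
a=1:    W    W    W    L    L
a=2:    L    L    L    W    W
a=3:    W    W    W    L    L
a=4:    L    L    L    W    W
Cells with no legal move (terminal, hence L): (0,0), (0,1), (0,2).
The remaining L cells, each justified by listing all of its moves:
(1,3): moves to (0,3)(W), (1,0)(W); every one is W ⇒ L
(1,4): moves to (0,4)(W), (1,1)(W); every one is W ⇒ L
(2,0): the only move is to (1,0)(W), a W ⇒ L
(2,1): the only move is to (1,1)(W), a W ⇒ L
(2,2): the only move is to (1,2)(W), a W ⇒ L
(3,3): moves to (2,3)(W), (0,3)(W), (3,0)(W); every one is W ⇒ L
(3,4): moves to (2,4)(W), (0,4)(W), (3,1)(W); every one is W ⇒ L
(4,0): moves to (3,0)(W), (1,0)(W); every one is W ⇒ L
(4,1): moves to (3,1)(W), (1,1)(W); every one is W ⇒ L
(4,2): moves to (3,2)(W), (1,2)(W); every one is W ⇒ L
Every other cell has at least one move into one of the L cells above, so it is W.
The starting position (4,4) is W: Player 1 should move to (3,4), handing over an L position.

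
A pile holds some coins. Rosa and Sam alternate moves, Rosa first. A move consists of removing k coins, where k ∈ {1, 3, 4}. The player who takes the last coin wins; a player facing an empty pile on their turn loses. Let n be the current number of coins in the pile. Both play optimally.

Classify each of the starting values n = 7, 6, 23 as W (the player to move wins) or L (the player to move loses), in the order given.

7: L, 6: W, 23: L

Build the W/L table. Terminal = L. A non-terminal position is W if it has a move to some L; otherwise it is L.
n=0: no move → L
n=1: →0(L), so W
n=2: →1(W) only, which is W, so L
n=3: →2(L), so W
n=4: →0(L), so W
n=5: →2(L), so W
n=6: →2(L), so W
n=7: →6(W), 4(W), 3(W) — all W, so L
n=8: →7(L), so W
n=9: →8(W), 6(W), 5(W) — all W, so L
n=10: →9(L), so W
n=11: →7(L), so W
n=12: →9(L), so W
n=13: →9(L), so W
n=14: →13(W), 11(W), 10(W) — all W, so L
n=15: →14(L), so W
n=16: →15(W), 13(W), 12(W) — all W, so L
n=17: →16(L), so W
n=18: →14(L), so W
n=19: →16(L), so W
n=20: →16(L), so W
n=21: →20(W), 18(W), 17(W) — all W, so L
n=22: →21(L), so W
n=23: →22(W), 20(W), 19(W) — all W, so L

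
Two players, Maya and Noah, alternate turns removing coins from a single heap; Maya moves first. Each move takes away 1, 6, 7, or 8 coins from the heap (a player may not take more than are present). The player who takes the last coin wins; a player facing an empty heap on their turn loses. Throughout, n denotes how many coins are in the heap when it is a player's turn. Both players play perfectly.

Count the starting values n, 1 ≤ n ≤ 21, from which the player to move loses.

5

Label each position W (a win for the player to move) or L (a loss). A position with no legal move is L; any other position is W exactly when some move reaches an L, and L when every move reaches a W.
n=0: no move → L
n=1: →0(L), so W
n=2: →1(W) only, which is W, so L
n=3: →2(L), so W
n=4: →3(W) only, which is W, so L
n=5: →4(L), so W
n=6: →0(L), so W
n=7: →0(L), so W
n=8: →2(L), so W
n=9: →2(L), so W
n=10: →4(L), so W
n=11: →4(L), so W
n=12: →4(L), so W
n=13: →12(W), 7(W), 6(W), 5(W) — all W, so L
n=14: →13(L), so W
n=15: →14(W), 9(W), 8(W), 7(W) — all W, so L
n=16: →15(L), so W
n=17: →16(W), 11(W), 10(W), 9(W) — all W, so L
n=18: →17(L), so W
n=19: →13(L), so W
n=20: →13(L), so W
n=21: →15(L), so W
L entries with 1 ≤ n ≤ 21 (n=0 is outside the asked range and is not counted): n = 2, 4, 13, 15, 17; that makes 5.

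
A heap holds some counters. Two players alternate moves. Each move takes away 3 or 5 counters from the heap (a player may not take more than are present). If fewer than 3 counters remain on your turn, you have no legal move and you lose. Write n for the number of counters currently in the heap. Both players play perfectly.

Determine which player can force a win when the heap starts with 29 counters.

The first player wins.

Label each position W (a win for the player to move) or L (a loss). A position with no legal move is L; any other position is W exactly when some move reaches an L, and L when every move reaches a W.
n=0: no move → L
n=1: no move → L
n=2: no move → L
n=3: can move to 0, which is L ⇒ W
n=4: can move to 1, which is L ⇒ W
n=5: can move to 2, which is L ⇒ W
n=6: can move to 1, which is L ⇒ W
n=7: can move to 2, which is L ⇒ W
n=8: moves to 5(W), 3(W); every one is W ⇒ L
n=9: moves to 6(W), 4(W); every one is W ⇒ L
n=10: moves to 7(W), 5(W); every one is W ⇒ L
n=11: can move to 8, which is L ⇒ W
n=12: can move to 9, which is L ⇒ W
n=13: can move to 10, which is L ⇒ W
n=14: can move to 9, which is L ⇒ W
n=15: can move to 10, which is L ⇒ W
n=16: moves to 13(W), 11(W); every one is W ⇒ L
n=17: moves to 14(W), 12(W); every one is W ⇒ L
n=18: moves to 15(W), 13(W); every one is W ⇒ L
n=19: can move to 16, which is L ⇒ W
n=20: can move to 17, which is L ⇒ W
n=21: can move to 18, which is L ⇒ W
n=22: can move to 17, which is L ⇒ W
n=23: can move to 18, which is L ⇒ W
n=24: moves to 21(W), 19(W); every one is W ⇒ L
n=25: moves to 22(W), 20(W); every one is W ⇒ L
n=26: moves to 23(W), 21(W); every one is W ⇒ L
n=27: can move to 24, which is L ⇒ W
n=28: can move to 25, which is L ⇒ W
n=29: can move to 26, which is L ⇒ W
The starting position 29 is W: the player to move should remove 3, leaving 26, handing over an L position.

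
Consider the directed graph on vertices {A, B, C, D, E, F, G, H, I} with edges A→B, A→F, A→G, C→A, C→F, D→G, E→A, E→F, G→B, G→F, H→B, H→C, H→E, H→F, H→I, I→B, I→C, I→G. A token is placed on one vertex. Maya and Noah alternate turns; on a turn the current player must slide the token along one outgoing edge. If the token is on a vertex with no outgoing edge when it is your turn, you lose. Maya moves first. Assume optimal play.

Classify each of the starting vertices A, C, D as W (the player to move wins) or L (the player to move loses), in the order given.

A: W, C: W, D: L

Positions with no move are L. A position that does have a move is losing for the player to move precisely when every available move leads to a winning position for the opponent. Fill in the labels:
Every edge goes from a vertex to one that appears earlier in the order B, F, G, A, C, D, I, E, H, so processing vertices in that order labels each vertex after all of its successors.
B: no outgoing edge → L
F: no outgoing edge → L
G: W (go to F, an L position)
A: W (go to F, an L position)
C: W (go to F, an L position)
D: L (sole option G(W) is W)
I: W (go to B, an L position)
E: W (go to F, an L position)
H: W (go to F, an L position)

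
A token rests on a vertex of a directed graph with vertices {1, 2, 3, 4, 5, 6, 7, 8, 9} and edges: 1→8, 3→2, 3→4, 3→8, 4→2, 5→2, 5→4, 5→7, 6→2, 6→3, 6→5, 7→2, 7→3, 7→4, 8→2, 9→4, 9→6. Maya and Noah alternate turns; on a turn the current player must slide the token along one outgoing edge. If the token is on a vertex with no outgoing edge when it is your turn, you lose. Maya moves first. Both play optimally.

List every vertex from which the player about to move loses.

Build the W/L table. Terminal = L. A non-terminal position is W if it has a move to some L; otherwise it is L.
Every edge goes from a vertex to one that appears earlier in the order 2, 4, 8, 3, 7, 5, 6, 1, 9, so processing vertices in that order labels each vertex after all of its successors.
2: no outgoing edge → L
4: can move to 2, which is L ⇒ W
8: can move to 2, which is L ⇒ W
3: can move to 2, which is L ⇒ W
7: can move to 2, which is L ⇒ W
5: can move to 2, which is L ⇒ W
6: can move to 2, which is L ⇒ W
1: the only move is to 8(W), a W ⇒ L
9: moves to 6(W), 4(W); every one is W ⇒ L
Reading off the rows marked L gives the requested list; there are 3 such vertices.

1, 2, 9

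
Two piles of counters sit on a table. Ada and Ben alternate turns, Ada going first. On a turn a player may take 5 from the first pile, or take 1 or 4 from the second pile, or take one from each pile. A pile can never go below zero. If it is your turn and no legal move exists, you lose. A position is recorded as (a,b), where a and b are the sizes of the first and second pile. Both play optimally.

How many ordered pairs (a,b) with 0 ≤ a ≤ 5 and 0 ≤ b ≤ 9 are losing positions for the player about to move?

22

Classify positions by backward induction: terminal positions (no move available) are L. From any other position, the mover wins iff some move reaches an L.
Every move lowers a or b (never raises either), so fill the grid row by row in increasing a, and left to right within a row: each cell's successors are then already labelled.
      b=0  b=1  b=2  b=3  b=4  b=5  b=6  b=7  b=8  b=9
a=0:    L    W    L    W    W    L    W    L    W    W
a=1:    L    W    L    W    W    L    W    L    W    W
a=2:    L    W    L    W    W    L    W    L    W    W
a=3:    L    W    L    W    W    L    W    L    W    W
a=4:    L    W    L    W    W    L    W    L    W    W
a=5:    W    W    W    W    L    W    W    W    W    L
Cells with no legal move (terminal, hence L): (0,0), (1,0), (2,0), (3,0), (4,0).
The remaining L cells, each justified by listing all of its moves:
(0,2): →(0,1)(W) only, which is W, so L
(0,5): →(0,4)(W), (0,1)(W) — all W, so L
(0,7): →(0,6)(W), (0,3)(W) — all W, so L
(1,2): →(1,1)(W), (0,1)(W) — all W, so L
(1,5): →(1,4)(W), (1,1)(W), (0,4)(W) — all W, so L
(1,7): →(1,6)(W), (1,3)(W), (0,6)(W) — all W, so L
(2,2): →(2,1)(W), (1,1)(W) — all W, so L
(2,5): →(2,4)(W), (2,1)(W), (1,4)(W) — all W, so L
(2,7): →(2,6)(W), (2,3)(W), (1,6)(W) — all W, so L
(3,2): →(3,1)(W), (2,1)(W) — all W, so L
(3,5): →(3,4)(W), (3,1)(W), (2,4)(W) — all W, so L
(3,7): →(3,6)(W), (3,3)(W), (2,6)(W) — all W, so L
(4,2): →(4,1)(W), (3,1)(W) — all W, so L
(4,5): →(4,4)(W), (4,1)(W), (3,4)(W) — all W, so L
(4,7): →(4,6)(W), (4,3)(W), (3,6)(W) — all W, so L
(5,4): →(0,4)(W), (5,3)(W), (5,0)(W), (4,3)(W) — all W, so L
(5,9): →(0,9)(W), (5,8)(W), (5,5)(W), (4,8)(W) — all W, so L
Every other cell has at least one move into one of the L cells above, so it is W.
L cells per row: a=0: 4, a=1: 4, a=2: 4, a=3: 4, a=4: 4, a=5: 2; total 22.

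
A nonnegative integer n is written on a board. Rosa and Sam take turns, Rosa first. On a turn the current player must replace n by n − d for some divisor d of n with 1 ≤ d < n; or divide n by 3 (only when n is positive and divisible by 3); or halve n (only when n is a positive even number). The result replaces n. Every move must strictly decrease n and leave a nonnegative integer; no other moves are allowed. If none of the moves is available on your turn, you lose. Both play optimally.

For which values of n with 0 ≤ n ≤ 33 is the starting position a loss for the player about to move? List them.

0, 1, 4, 7, 9, 11, 13, 15, 17, 19, 23, 25, 28, 31

Label each position W (a win for the player to move) or L (a loss). A position with no legal move is L; any other position is W exactly when some move reaches an L, and L when every move reaches a W.
n=0: no move → L
n=1: no move → L
n=2: →1(L), so W
n=3: →1(L), so W
n=4: →2(W), 3(W) — all W, so L
n=5: →4(L), so W
n=6: →4(L), so W
n=7: →6(W) only, which is W, so L
n=8: →4(L), so W
n=9: →3(W), 6(W), 8(W) — all W, so L
n=10: →9(L), so W
n=11: →10(W) only, which is W, so L
n=12: →4(L), so W
n=13: →12(W) only, which is W, so L
n=14: →7(L), so W
n=15: →5(W), 10(W), 12(W), 14(W) — all W, so L
n=16: →15(L), so W
n=17: →16(W) only, which is W, so L
n=18: →9(L), so W
n=19: →18(W) only, which is W, so L
n=20: →15(L), so W
n=21: →7(L), so W
n=22: →11(L), so W
n=23: →22(W) only, which is W, so L
n=24: →23(L), so W
n=25: →20(W), 24(W) — all W, so L
n=26: →13(L), so W
n=27: →9(L), so W
n=28: →14(W), 21(W), 24(W), 26(W), 27(W) — all W, so L
n=29: →28(L), so W
n=30: →15(L), so W
n=31: →30(W) only, which is W, so L
n=32: →28(L), so W
n=33: →11(L), so W
The losing starting values of n are exactly the entries labelled L in this table (14 of them).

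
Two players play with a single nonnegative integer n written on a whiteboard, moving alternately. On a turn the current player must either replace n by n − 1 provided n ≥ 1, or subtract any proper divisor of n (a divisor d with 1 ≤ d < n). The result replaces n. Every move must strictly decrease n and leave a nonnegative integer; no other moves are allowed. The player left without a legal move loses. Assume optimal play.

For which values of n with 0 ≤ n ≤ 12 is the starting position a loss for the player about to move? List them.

Positions with no move are L. A position that does have a move is losing for the player to move precisely when every available move leads to a winning position for the opponent. Fill in the labels:
n=0: no move → L
n=1: W (go to 0, an L position)
n=2: L (sole option 1(W) is W)
n=3: W (go to 2, an L position)
n=4: W (go to 2, an L position)
n=5: L (sole option 4(W) is W)
n=6: W (go to 5, an L position)
n=7: L (sole option 6(W) is W)
n=8: W (go to 7, an L position)
n=9: L (options 6(W), 8(W) are all W)
n=10: W (go to 5, an L position)
n=11: L (sole option 10(W) is W)
n=12: W (go to 9, an L position)
The losing starting values of n are exactly the entries labelled L in this table (6 of them).

0, 2, 5, 7, 9, 11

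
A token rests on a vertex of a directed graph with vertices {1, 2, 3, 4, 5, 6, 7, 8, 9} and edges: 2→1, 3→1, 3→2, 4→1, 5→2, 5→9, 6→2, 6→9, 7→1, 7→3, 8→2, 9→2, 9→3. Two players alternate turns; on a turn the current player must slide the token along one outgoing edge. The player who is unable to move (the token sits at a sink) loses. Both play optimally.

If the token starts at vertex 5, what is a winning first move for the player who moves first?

Move to 9.

Label each position W (a win for the player to move) or L (a loss). A position with no legal move is L; any other position is W exactly when some move reaches an L, and L when every move reaches a W.
Every edge goes from a vertex to one that appears earlier in the order 1, 2, 3, 9, 8, 7, 5, 4, 6, so processing vertices in that order labels each vertex after all of its successors.
1: no outgoing edge → L
2: →1(L), so W
3: →1(L), so W
9: →3(W), 2(W) — all W, so L
8: →2(W) only, which is W, so L
7: →1(L), so W
5: →9(L), so W
4: →1(L), so W
6: →9(L), so W
From 5, the L positions reachable in one move are: 9.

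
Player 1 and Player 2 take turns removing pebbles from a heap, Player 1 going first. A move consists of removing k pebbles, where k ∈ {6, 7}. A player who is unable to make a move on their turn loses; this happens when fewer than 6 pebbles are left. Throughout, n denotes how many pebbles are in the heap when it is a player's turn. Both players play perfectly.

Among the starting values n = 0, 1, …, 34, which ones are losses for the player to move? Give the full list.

0, 1, 2, 3, 4, 5, 13, 14, 15, 16, 17, 18, 26, 27, 28, 29, 30, 31

Positions with no move are L. A position that does have a move is losing for the player to move precisely when every available move leads to a winning position for the opponent. Fill in the labels:
n=0: no move → L
n=1: no move → L
n=2: no move → L
n=3: no move → L
n=4: no move → L
n=5: no move → L
n=6: reaches L-position 0 → W
n=7: reaches L-position 1 → W
n=8: reaches L-position 2 → W
n=9: reaches L-position 3 → W
n=10: reaches L-position 4 → W
n=11: reaches L-position 5 → W
n=12: reaches L-position 5 → W
n=13: only reaches 7(W), 6(W), all W → L
n=14: only reaches 8(W), 7(W), all W → L
n=15: only reaches 9(W), 8(W), all W → L
n=16: only reaches 10(W), 9(W), all W → L
n=17: only reaches 11(W), 10(W), all W → L
n=18: only reaches 12(W), 11(W), all W → L
n=19: reaches L-position 13 → W
n=20: reaches L-position 14 → W
n=21: reaches L-position 15 → W
n=22: reaches L-position 16 → W
n=23: reaches L-position 17 → W
n=24: reaches L-position 18 → W
n=25: reaches L-position 18 → W
n=26: only reaches 20(W), 19(W), all W → L
n=27: only reaches 21(W), 20(W), all W → L
n=28: only reaches 22(W), 21(W), all W → L
n=29: only reaches 23(W), 22(W), all W → L
n=30: only reaches 24(W), 23(W), all W → L
n=31: only reaches 25(W), 24(W), all W → L
n=32: reaches L-position 26 → W
n=33: reaches L-position 27 → W
n=34: reaches L-position 28 → W
Reading off the rows marked L gives the requested list; there are 18 such values of n.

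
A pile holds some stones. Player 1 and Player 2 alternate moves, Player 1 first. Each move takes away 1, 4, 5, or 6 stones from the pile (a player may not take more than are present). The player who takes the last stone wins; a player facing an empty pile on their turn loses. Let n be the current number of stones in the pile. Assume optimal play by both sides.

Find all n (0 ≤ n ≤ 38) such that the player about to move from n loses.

0, 2, 9, 11, 18, 20, 27, 29, 36, 38

Work bottom-up. With no move the player to move loses. Otherwise the position is W if at least one move leads to an L position for the opponent, and L if every move leads to a W.
n=0: no move → L
n=1: reaches L-position 0 → W
n=2: only reaches 1(W), which is W → L
n=3: reaches L-position 2 → W
n=4: reaches L-position 0 → W
n=5: reaches L-position 0 → W
n=6: reaches L-position 2 → W
n=7: reaches L-position 2 → W
n=8: reaches L-position 2 → W
n=9: only reaches 8(W), 5(W), 4(W), 3(W), all W → L
n=10: reaches L-position 9 → W
n=11: only reaches 10(W), 7(W), 6(W), 5(W), all W → L
n=12: reaches L-position 11 → W
n=13: reaches L-position 9 → W
n=14: reaches L-position 9 → W
n=15: reaches L-position 11 → W
n=16: reaches L-position 11 → W
n=17: reaches L-position 11 → W
n=18: only reaches 17(W), 14(W), 13(W), 12(W), all W → L
n=19: reaches L-position 18 → W
n=20: only reaches 19(W), 16(W), 15(W), 14(W), all W → L
n=21: reaches L-position 20 → W
n=22: reaches L-position 18 → W
n=23: reaches L-position 18 → W
n=24: reaches L-position 20 → W
n=25: reaches L-position 20 → W
n=26: reaches L-position 20 → W
n=27: only reaches 26(W), 23(W), 22(W), 21(W), all W → L
n=28: reaches L-position 27 → W
n=29: only reaches 28(W), 25(W), 24(W), 23(W), all W → L
n=30: reaches L-position 29 → W
n=31: reaches L-position 27 → W
n=32: reaches L-position 27 → W
n=33: reaches L-position 29 → W
n=34: reaches L-position 29 → W
n=35: reaches L-position 29 → W
n=36: only reaches 35(W), 32(W), 31(W), 30(W), all W → L
n=37: reaches L-position 36 → W
n=38: only reaches 37(W), 34(W), 33(W), 32(W), all W → L
Reading off the rows marked L gives the requested list; there are 10 such values of n.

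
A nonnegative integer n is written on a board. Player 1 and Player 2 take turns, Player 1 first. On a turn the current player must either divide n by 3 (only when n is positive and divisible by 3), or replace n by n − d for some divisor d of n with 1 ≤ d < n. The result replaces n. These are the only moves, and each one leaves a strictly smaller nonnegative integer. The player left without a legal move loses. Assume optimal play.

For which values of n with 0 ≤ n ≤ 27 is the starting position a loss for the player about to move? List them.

Label each position W (a win for the player to move) or L (a loss). A position with no legal move is L; any other position is W exactly when some move reaches an L, and L when every move reaches a W.
n=0: no move → L
n=1: no move → L
n=2: reaches L-position 1 → W
n=3: reaches L-position 1 → W
n=4: only reaches 2(W), 3(W), all W → L
n=5: reaches L-position 4 → W
n=6: reaches L-position 4 → W
n=7: only reaches 6(W), which is W → L
n=8: reaches L-position 4 → W
n=9: only reaches 3(W), 6(W), 8(W), all W → L
n=10: reaches L-position 9 → W
n=11: only reaches 10(W), which is W → L
n=12: reaches L-position 4 → W
n=13: only reaches 12(W), which is W → L
n=14: reaches L-position 7 → W
n=15: only reaches 5(W), 10(W), 12(W), 14(W), all W → L
n=16: reaches L-position 15 → W
n=17: only reaches 16(W), which is W → L
n=18: reaches L-position 9 → W
n=19: only reaches 18(W), which is W → L
n=20: reaches L-position 15 → W
n=21: reaches L-position 7 → W
n=22: reaches L-position 11 → W
n=23: only reaches 22(W), which is W → L
n=24: reaches L-position 23 → W
n=25: only reaches 20(W), 24(W), all W → L
n=26: reaches L-position 13 → W
n=27: reaches L-position 9 → W
Reading off the rows marked L gives the requested list; there are 12 such values of n.

0, 1, 4, 7, 9, 11, 13, 15, 17, 19, 23, 25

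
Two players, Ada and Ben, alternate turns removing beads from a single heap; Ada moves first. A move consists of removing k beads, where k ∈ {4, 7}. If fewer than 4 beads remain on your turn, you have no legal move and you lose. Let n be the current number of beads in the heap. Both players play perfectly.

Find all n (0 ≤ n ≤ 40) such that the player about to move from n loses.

0, 1, 2, 3, 11, 12, 13, 14, 22, 23, 24, 25, 33, 34, 35, 36

Work bottom-up. With no move the player to move loses. Otherwise the position is W if at least one move leads to an L position for the opponent, and L if every move leads to a W.
n=0: no move → L
n=1: no move → L
n=2: no move → L
n=3: no move → L
n=4: →0(L), so W
n=5: →1(L), so W
n=6: →2(L), so W
n=7: →3(L), so W
n=8: →1(L), so W
n=9: →2(L), so W
n=10: →3(L), so W
n=11: →7(W), 4(W) — all W, so L
n=12: →8(W), 5(W) — all W, so L
n=13: →9(W), 6(W) — all W, so L
n=14: →10(W), 7(W) — all W, so L
n=15: →11(L), so W
n=16: →12(L), so W
n=17: →13(L), so W
n=18: →14(L), so W
n=19: →12(L), so W
n=20: →13(L), so W
n=21: →14(L), so W
n=22: →18(W), 15(W) — all W, so L
n=23: →19(W), 16(W) — all W, so L
n=24: →20(W), 17(W) — all W, so L
n=25: →21(W), 18(W) — all W, so L
n=26: →22(L), so W
n=27: →23(L), so W
n=28: →24(L), so W
n=29: →25(L), so W
n=30: →23(L), so W
n=31: →24(L), so W
n=32: →25(L), so W
n=33: →29(W), 26(W) — all W, so L
n=34: →30(W), 27(W) — all W, so L
n=35: →31(W), 28(W) — all W, so L
n=36: →32(W), 29(W) — all W, so L
n=37: →33(L), so W
n=38: →34(L), so W
n=39: →35(L), so W
n=40: →36(L), so W
The losing starting values of n are exactly the entries labelled L in this table (16 of them).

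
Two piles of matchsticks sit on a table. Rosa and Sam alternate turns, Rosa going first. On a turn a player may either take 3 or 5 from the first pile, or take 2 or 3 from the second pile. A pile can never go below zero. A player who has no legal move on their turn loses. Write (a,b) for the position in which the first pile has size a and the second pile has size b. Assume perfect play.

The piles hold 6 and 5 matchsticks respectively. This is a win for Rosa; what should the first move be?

Use the standard recursion: the mover loses at a terminal position; elsewhere, the mover wins exactly when some move hands the opponent an L position.
No move ever increases a pile, so every position that can arise here has a ≤ 6 and b ≤ 5; it is enough to label the cells with 0 ≤ a ≤ 6 and 0 ≤ b ≤ 5.
Every move lowers a or b (never raises either), so fill the grid row by row in increasing a, and left to right within a row: each cell's successors are then already labelled.
      b=0  b=1  b=2  b=3  b=4  b=5
a=0:    L    L    W    W    W    L
a=1:    L    L    W    W    W    L
a=2:    L    L    W    W    W    L
a=3:    W    W    L    L    W    W
a=4:    W    W    L    L    W    W
a=5:    W    W    L    L    W    W
a=6:    W    W    W    W    L    W
Cells with no legal move (terminal, hence L): (0,0), (0,1), (1,0), (1,1), (2,0), (2,1).
The remaining L cells, each justified by listing all of its moves:
(0,5): only reaches (0,3)(W), (0,2)(W), all W → L
(1,5): only reaches (1,3)(W), (1,2)(W), all W → L
(2,5): only reaches (2,3)(W), (2,2)(W), all W → L
(3,2): only reaches (0,2)(W), (3,0)(W), all W → L
(3,3): only reaches (0,3)(W), (3,1)(W), (3,0)(W), all W → L
(4,2): only reaches (1,2)(W), (4,0)(W), all W → L
(4,3): only reaches (1,3)(W), (4,1)(W), (4,0)(W), all W → L
(5,2): only reaches (2,2)(W), (0,2)(W), (5,0)(W), all W → L
(5,3): only reaches (2,3)(W), (0,3)(W), (5,1)(W), (5,0)(W), all W → L
(6,4): only reaches (3,4)(W), (1,4)(W), (6,2)(W), (6,1)(W), all W → L
Every other cell has at least one move into one of the L cells above, so it is W.
From (6,5), the L positions reachable in one move are: (1,5).

Move to (1,5).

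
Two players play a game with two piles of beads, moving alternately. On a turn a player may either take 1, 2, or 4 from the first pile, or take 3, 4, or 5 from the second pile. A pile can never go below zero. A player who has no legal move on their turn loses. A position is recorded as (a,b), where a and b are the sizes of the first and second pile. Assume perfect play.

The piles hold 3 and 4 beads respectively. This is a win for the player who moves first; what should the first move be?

Move to (1,4).

Positions with no move are L. A position that does have a move is losing for the player to move precisely when every available move leads to a winning position for the opponent. Fill in the labels:
No move ever increases a pile, so every position that can arise here has a ≤ 3 and b ≤ 4; it is enough to label the cells with 0 ≤ a ≤ 3 and 0 ≤ b ≤ 4.
Every move lowers a or b (never raises either), so fill the grid row by row in increasing a, and left to right within a row: each cell's successors are then already labelled.
      b=0  b=1  b=2  b=3  b=4
a=0:    L    L    L    W    W
a=1:    W    W    W    L    L
a=2:    W    W    W    W    W
a=3:    L    L    L    W    W
Cells with no legal move (terminal, hence L): (0,0), (0,1), (0,2).
The remaining L cells, each justified by listing all of its moves:
(1,3): →(0,3)(W), (1,0)(W) — all W, so L
(1,4): →(0,4)(W), (1,1)(W), (1,0)(W) — all W, so L
(3,0): →(2,0)(W), (1,0)(W) — all W, so L
(3,1): →(2,1)(W), (1,1)(W) — all W, so L
(3,2): →(2,2)(W), (1,2)(W) — all W, so L
Every other cell has at least one move into one of the L cells above, so it is W.
From (3,4), the L positions reachable in one move are: (1,4), (3,1), (3,0). Any move reaching one of these is winning.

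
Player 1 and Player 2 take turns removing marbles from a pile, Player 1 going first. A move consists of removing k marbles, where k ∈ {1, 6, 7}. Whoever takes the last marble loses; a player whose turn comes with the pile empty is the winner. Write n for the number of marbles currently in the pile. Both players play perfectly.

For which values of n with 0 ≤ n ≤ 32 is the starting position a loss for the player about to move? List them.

1, 3, 5, 13, 15, 17, 25, 27, 29

Compute win/loss labels from the base case upward. A position with no move is W. Any other position is W if it can reach an L in one move, else L.
n=0: no move; the opponent has just taken the last marble and therefore loses → W
n=1: →0(W) only, which is W, so L
n=2: →1(L), so W
n=3: →2(W) only, which is W, so L
n=4: →3(L), so W
n=5: →4(W) only, which is W, so L
n=6: →5(L), so W
n=7: →1(L), so W
n=8: →1(L), so W
n=9: →3(L), so W
n=10: →3(L), so W
n=11: →5(L), so W
n=12: →5(L), so W
n=13: →12(W), 7(W), 6(W) — all W, so L
n=14: →13(L), so W
n=15: →14(W), 9(W), 8(W) — all W, so L
n=16: →15(L), so W
n=17: →16(W), 11(W), 10(W) — all W, so L
n=18: →17(L), so W
n=19: →13(L), so W
n=20: →13(L), so W
n=21: →15(L), so W
n=22: →15(L), so W
n=23: →17(L), so W
n=24: →17(L), so W
n=25: →24(W), 19(W), 18(W) — all W, so L
n=26: →25(L), so W
n=27: →26(W), 21(W), 20(W) — all W, so L
n=28: →27(L), so W
n=29: →28(W), 23(W), 22(W) — all W, so L
n=30: →29(L), so W
n=31: →25(L), so W
n=32: →25(L), so W
Reading off the rows marked L gives the requested list; there are 9 such values of n.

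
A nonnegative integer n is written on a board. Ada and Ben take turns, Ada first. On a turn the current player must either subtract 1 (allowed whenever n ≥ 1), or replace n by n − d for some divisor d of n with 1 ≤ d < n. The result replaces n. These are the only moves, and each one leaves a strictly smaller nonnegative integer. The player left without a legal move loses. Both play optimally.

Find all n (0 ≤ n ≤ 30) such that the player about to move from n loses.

Classify positions by backward induction: terminal positions (no move available) are L. From any other position, the mover wins iff some move reaches an L.
n=0: no move → L
n=1: can move to 0, which is L ⇒ W
n=2: the only move is to 1(W), a W ⇒ L
n=3: can move to 2, which is L ⇒ W
n=4: can move to 2, which is L ⇒ W
n=5: the only move is to 4(W), a W ⇒ L
n=6: can move to 5, which is L ⇒ W
n=7: the only move is to 6(W), a W ⇒ L
n=8: can move to 7, which is L ⇒ W
n=9: moves to 6(W), 8(W); every one is W ⇒ L
n=10: can move to 5, which is L ⇒ W
n=11: the only move is to 10(W), a W ⇒ L
n=12: can move to 9, which is L ⇒ W
n=13: the only move is to 12(W), a W ⇒ L
n=14: can move to 7, which is L ⇒ W
n=15: moves to 10(W), 12(W), 14(W); every one is W ⇒ L
n=16: can move to 15, which is L ⇒ W
n=17: the only move is to 16(W), a W ⇒ L
n=18: can move to 9, which is L ⇒ W
n=19: the only move is to 18(W), a W ⇒ L
n=20: can move to 15, which is L ⇒ W
n=21: moves to 14(W), 18(W), 20(W); every one is W ⇒ L
n=22: can move to 11, which is L ⇒ W
n=23: the only move is to 22(W), a W ⇒ L
n=24: can move to 21, which is L ⇒ W
n=25: moves to 20(W), 24(W); every one is W ⇒ L
n=26: can move to 13, which is L ⇒ W
n=27: moves to 18(W), 24(W), 26(W); every one is W ⇒ L
n=28: can move to 21, which is L ⇒ W
n=29: the only move is to 28(W), a W ⇒ L
n=30: can move to 15, which is L ⇒ W
The losing starting values of n are exactly the entries labelled L in this table (15 of them).

0, 2, 5, 7, 9, 11, 13, 15, 17, 19, 21, 23, 25, 27, 29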